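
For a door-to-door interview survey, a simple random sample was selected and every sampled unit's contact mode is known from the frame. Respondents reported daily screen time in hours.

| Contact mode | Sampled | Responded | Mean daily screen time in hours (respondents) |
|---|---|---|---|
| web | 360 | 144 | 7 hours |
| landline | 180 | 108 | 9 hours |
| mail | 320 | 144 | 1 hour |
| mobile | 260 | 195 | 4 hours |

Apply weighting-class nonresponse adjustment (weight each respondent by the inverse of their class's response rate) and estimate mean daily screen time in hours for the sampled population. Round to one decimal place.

4.9

Class response rates: web 144/360 = 40%, landline 108/180 = 60%, mail 144/320 = 45%, mobile 195/260 = 75%.
Inverse-response-rate weighting restores each class to its sampled count, so class totals weight by n_sampled:
  web: 360 × 7 = 2520
  landline: 180 × 9 = 1620
  mail: 320 × 1 = 320
  mobile: 260 × 4 = 1040
Adjusted estimate = 5500 / 1,120 = 4.91071 → 4.9.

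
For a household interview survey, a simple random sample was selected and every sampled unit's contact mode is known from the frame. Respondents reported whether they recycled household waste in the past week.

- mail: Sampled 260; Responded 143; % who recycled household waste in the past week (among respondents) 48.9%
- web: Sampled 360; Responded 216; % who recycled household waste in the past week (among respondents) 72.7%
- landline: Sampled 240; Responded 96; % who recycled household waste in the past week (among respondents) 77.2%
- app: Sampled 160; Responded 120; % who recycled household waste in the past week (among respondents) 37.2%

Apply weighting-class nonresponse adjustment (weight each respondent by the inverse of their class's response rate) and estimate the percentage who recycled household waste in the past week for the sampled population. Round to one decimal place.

Class response rates: mail 143/260 = 55%, web 216/360 = 60%, landline 96/240 = 40%, app 120/160 = 75%.
Inverse-response-rate weighting restores each class to its sampled count, so class totals weight by n_sampled:
  mail: 260 × 48.9 = 12,714
  web: 360 × 72.7 = 26,172
  landline: 240 × 77.2 = 18,528
  app: 160 × 37.2 = 5952
Adjusted estimate = 63,366 / 1,020 = 62.1235 → 62.1%.

62.1%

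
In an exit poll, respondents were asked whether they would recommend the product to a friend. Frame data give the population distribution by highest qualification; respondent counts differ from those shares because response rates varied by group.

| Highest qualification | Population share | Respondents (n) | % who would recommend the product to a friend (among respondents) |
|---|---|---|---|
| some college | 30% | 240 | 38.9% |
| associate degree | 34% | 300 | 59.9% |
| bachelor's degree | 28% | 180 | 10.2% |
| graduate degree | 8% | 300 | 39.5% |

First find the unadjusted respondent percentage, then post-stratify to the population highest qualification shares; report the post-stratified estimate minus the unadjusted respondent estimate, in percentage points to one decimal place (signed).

-2.1 percentage points

Without adjustment, the pooled respondent share is:
  (240/1020)×38.9 + (300/1020)×59.9 + (180/1020)×10.2 + (300/1020)×39.5 = 40.1882%
Reweighting by population highest qualification shares:
  0.3×38.9 + 0.34×59.9 + 0.28×10.2 + 0.08×39.5 = 38.052%
Difference = 38.052 − 40.1882 = -2.1362 pp.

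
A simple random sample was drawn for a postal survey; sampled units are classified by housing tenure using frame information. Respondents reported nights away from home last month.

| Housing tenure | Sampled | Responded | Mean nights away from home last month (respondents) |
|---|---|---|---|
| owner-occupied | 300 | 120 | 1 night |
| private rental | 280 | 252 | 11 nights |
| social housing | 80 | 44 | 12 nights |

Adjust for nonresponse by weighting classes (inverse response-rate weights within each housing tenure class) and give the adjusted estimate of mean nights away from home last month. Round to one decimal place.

Class response rates: owner-occupied 120/300 = 40%, private rental 252/280 = 90%, social housing 44/80 = 55%.
Weighting each respondent by the inverse class response rate inflates each class back to its sampled size, so the class weight is n_sampled:
  owner-occupied: 300 × 1 = 300
  private rental: 280 × 11 = 3080
  social housing: 80 × 12 = 960
Adjusted estimate = 4340 / 660 = 6.57576 → 6.6.

6.6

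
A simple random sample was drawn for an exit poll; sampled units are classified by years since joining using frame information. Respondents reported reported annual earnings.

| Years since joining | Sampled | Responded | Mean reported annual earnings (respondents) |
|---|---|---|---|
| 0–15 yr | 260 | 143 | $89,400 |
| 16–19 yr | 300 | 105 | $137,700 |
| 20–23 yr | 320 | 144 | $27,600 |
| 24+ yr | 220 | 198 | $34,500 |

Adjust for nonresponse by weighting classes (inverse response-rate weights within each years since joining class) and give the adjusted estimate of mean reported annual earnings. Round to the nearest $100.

$73,600

Response rates by class: 0–15 yr 143/260 = 55%, 16–19 yr 105/300 = 35%, 20–23 yr 144/320 = 45%, 24+ yr 198/220 = 90%.
Inverse-response-rate weighting restores each class to its sampled count, so class totals weight by n_sampled:
  0–15 yr: 260 × 89,400 = 23,244,000
  16–19 yr: 300 × 137,700 = 41,310,000
  20–23 yr: 320 × 27,600 = 8,832,000
  24+ yr: 220 × 34,500 = 7,590,000
Adjusted estimate = 80,976,000 / 1,100 = 73614.5 → $73,600.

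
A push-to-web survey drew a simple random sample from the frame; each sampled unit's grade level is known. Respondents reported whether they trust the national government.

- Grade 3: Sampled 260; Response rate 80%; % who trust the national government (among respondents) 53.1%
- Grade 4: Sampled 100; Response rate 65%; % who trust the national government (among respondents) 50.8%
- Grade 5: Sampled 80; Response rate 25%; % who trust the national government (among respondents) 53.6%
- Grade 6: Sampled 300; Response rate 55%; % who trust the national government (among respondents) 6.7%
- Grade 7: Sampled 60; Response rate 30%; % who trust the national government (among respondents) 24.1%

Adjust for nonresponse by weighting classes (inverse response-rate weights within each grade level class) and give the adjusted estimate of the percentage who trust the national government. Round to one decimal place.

Inverse-response-rate weighting restores each class to its sampled count, so class totals weight by n_sampled:
  Grade 3: 260 × 53.1 = 13,806
  Grade 4: 100 × 50.8 = 5080
  Grade 5: 80 × 53.6 = 4288
  Grade 6: 300 × 6.7 = 2010
  Grade 7: 60 × 24.1 = 1446
Adjusted estimate = 26,630 / 800 = 33.2875 → 33.3%.

33.3%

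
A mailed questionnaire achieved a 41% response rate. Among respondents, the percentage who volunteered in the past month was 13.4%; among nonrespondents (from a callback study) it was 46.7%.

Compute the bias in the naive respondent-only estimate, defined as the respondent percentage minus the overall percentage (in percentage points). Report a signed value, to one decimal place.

Nonresponse fraction = 1 − 0.41 = 0.59.
Bias = (nonresponse fraction) × (respondent percentage − nonrespondent percentage)
     = 0.59 × (13.4 − 46.7) = 0.59 × -33.3 = -19.647.

-19.6 percentage points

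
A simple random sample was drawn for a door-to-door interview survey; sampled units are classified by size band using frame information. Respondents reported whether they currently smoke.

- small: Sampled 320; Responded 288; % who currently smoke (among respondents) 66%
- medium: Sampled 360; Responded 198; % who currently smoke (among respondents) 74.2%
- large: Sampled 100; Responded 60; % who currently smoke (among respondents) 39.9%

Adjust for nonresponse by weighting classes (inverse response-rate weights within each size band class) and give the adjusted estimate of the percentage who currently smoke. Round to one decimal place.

66.4%

Class response rates: small 288/320 = 90%, medium 198/360 = 55%, large 60/100 = 60%.
With weight = n_sampled/n_responded per class, the weighted class total is n_sampled:
  small: 320 × 66 = 21,120
  medium: 360 × 74.2 = 26,712
  large: 100 × 39.9 = 3990
Adjusted estimate = 51,822 / 780 = 66.4385 → 66.4%.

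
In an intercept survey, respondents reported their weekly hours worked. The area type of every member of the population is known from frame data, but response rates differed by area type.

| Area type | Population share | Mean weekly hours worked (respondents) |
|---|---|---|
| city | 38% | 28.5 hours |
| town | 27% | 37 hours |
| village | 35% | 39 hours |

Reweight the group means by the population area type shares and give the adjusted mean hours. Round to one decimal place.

34.5

Post-stratification weights by population share, not respondent share:
  city: 0.38 × 28.5 = 10.83
  town: 0.27 × 37 = 9.99
  village: 0.35 × 39 = 13.65
Post-stratified estimate = 34.47 → 34.5.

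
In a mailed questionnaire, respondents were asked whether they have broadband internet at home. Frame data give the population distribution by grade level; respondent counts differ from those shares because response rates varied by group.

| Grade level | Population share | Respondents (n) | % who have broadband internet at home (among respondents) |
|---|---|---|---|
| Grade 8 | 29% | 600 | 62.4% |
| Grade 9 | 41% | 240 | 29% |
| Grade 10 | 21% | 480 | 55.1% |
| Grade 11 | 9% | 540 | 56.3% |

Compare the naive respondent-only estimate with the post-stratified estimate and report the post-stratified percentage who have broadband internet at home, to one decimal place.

46.6%

Unadjusted (pooled respondent) estimate weights by respondent counts:
  (600/1860)×62.4 + (240/1860)×29 + (480/1860)×55.1 + (540/1860)×56.3 = 54.4355%
Reweighting by population grade level shares:
  0.29×62.4 + 0.41×29 + 0.21×55.1 + 0.09×56.3 = 46.624%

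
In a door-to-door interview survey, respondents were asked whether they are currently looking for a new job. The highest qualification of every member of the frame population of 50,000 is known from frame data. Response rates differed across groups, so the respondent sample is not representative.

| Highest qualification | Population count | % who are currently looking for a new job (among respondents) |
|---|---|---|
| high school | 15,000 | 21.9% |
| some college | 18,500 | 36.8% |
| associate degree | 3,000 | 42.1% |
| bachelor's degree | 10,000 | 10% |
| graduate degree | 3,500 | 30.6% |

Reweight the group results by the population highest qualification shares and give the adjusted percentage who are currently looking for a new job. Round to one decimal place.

26.9%

Post-stratification weights by population share, not respondent share:
  high school: (15,000/50,000) × 21.9 = 6.57
  some college: (18,500/50,000) × 36.8 = 13.616
  associate degree: (3,000/50,000) × 42.1 = 2.526
  bachelor's degree: (10,000/50,000) × 10 = 2
  graduate degree: (3,500/50,000) × 30.6 = 2.142
Post-stratified estimate = 26.854 → 26.9%.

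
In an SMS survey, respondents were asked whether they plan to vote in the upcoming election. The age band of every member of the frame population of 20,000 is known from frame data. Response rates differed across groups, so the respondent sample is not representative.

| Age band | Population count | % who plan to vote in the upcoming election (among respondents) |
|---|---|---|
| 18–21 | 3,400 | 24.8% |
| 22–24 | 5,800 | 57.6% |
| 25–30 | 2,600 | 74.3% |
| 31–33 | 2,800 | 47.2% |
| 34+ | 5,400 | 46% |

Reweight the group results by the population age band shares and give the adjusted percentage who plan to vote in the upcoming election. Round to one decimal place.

Reweight to the known age band distribution:
  18–21: (3,400/20,000) × 24.8 = 4.216
  22–24: (5,800/20,000) × 57.6 = 16.704
  25–30: (2,600/20,000) × 74.3 = 9.659
  31–33: (2,800/20,000) × 47.2 = 6.608
  34+: (5,400/20,000) × 46 = 12.42
Post-stratified estimate = 49.607 → 49.6%.

49.6%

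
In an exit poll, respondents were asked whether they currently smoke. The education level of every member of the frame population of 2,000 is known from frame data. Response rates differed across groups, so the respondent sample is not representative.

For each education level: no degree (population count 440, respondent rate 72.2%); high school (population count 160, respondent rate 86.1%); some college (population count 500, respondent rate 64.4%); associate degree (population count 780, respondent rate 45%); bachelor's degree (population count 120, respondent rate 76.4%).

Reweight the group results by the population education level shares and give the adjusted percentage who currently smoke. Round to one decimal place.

61.0%

Reweight to the known education level distribution:
  no degree: (440/2,000) × 72.2 = 15.884
  high school: (160/2,000) × 86.1 = 6.888
  some college: (500/2,000) × 64.4 = 16.1
  associate degree: (780/2,000) × 45 = 17.55
  bachelor's degree: (120/2,000) × 76.4 = 4.584
Post-stratified estimate = 61.006 → 61.0%.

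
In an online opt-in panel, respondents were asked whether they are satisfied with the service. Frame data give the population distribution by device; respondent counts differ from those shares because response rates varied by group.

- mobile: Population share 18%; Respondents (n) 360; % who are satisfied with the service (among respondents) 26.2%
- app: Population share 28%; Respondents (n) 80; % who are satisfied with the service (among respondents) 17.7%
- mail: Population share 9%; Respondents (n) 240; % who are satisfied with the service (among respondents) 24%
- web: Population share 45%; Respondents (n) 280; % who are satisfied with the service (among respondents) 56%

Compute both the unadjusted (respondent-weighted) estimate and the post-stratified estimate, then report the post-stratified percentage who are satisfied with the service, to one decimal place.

Without adjustment, the pooled respondent share is:
  (360/960)×26.2 + (80/960)×17.7 + (240/960)×24 + (280/960)×56 = 33.6333%
Post-stratified estimate weights by population shares:
  0.18×26.2 + 0.28×17.7 + 0.09×24 + 0.45×56 = 37.032%

37.0%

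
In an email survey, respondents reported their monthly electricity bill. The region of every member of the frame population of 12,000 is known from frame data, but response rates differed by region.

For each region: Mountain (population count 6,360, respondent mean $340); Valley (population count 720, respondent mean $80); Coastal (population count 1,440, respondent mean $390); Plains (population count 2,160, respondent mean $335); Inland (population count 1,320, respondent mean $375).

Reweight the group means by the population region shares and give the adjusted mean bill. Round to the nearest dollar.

$333

Each cell contributes population-share × respondent value:
  Mountain: (6,360/12,000) × 340 = 180.2
  Valley: (720/12,000) × 80 = 4.8
  Coastal: (1,440/12,000) × 390 = 46.8
  Plains: (2,160/12,000) × 335 = 60.3
  Inland: (1,320/12,000) × 375 = 41.25
Post-stratified estimate = 333.35 → $333.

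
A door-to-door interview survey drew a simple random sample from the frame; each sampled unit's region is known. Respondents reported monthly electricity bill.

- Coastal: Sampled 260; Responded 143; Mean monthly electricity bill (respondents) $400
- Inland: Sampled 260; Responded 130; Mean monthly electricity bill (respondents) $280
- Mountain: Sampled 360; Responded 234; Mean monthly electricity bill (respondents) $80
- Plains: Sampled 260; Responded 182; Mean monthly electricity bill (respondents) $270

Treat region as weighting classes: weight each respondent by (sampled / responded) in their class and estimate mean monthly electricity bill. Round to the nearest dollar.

$242

Response rates by class: Coastal 143/260 = 55%, Inland 130/260 = 50%, Mountain 234/360 = 65%, Plains 182/260 = 70%.
Each respondent's weight = sampled/responded in their class; summing within a class gives n_sampled, so:
  Coastal: 260 × 400 = 104,000
  Inland: 260 × 280 = 72,800
  Mountain: 360 × 80 = 28,800
  Plains: 260 × 270 = 70,200
Adjusted estimate = 275,800 / 1,140 = 241.93 → $242.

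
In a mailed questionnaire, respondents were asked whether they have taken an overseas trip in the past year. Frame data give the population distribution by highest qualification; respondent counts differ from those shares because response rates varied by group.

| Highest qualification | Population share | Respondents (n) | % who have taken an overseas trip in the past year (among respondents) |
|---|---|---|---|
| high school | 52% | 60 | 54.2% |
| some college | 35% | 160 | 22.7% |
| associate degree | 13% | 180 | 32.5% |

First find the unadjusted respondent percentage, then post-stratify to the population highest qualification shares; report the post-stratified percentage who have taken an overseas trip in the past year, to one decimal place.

Without adjustment, the pooled respondent share is:
  (60/400)×54.2 + (160/400)×22.7 + (180/400)×32.5 = 31.835%
Reweighting by population highest qualification shares:
  0.52×54.2 + 0.35×22.7 + 0.13×32.5 = 40.354%

40.4%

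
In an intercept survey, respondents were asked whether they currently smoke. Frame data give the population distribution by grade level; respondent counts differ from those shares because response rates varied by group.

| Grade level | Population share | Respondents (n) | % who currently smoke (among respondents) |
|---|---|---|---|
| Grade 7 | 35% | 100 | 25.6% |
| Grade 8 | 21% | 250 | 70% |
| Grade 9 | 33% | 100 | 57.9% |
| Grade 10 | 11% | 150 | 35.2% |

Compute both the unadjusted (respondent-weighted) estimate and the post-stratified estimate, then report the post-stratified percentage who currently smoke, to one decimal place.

46.6%

Naive respondent-only estimate (weights = respondent counts):
  (100/600)×25.6 + (250/600)×70 + (100/600)×57.9 + (150/600)×35.2 = 51.8833%
Post-stratified estimate weights by population shares:
  0.35×25.6 + 0.21×70 + 0.33×57.9 + 0.11×35.2 = 46.639%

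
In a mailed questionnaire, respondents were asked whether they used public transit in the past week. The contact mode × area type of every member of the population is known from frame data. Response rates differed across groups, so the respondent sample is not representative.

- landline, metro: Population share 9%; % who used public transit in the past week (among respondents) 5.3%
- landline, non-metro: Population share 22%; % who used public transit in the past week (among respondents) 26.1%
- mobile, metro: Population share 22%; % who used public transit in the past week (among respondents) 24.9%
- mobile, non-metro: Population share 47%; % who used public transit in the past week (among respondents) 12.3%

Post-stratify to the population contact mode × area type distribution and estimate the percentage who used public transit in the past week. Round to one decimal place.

17.5%

Each cell contributes population-share × respondent value:
  landline, metro: 0.09 × 5.3 = 0.477
  landline, non-metro: 0.22 × 26.1 = 5.742
  mobile, metro: 0.22 × 24.9 = 5.478
  mobile, non-metro: 0.47 × 12.3 = 5.781
Post-stratified estimate = 17.478 → 17.5%.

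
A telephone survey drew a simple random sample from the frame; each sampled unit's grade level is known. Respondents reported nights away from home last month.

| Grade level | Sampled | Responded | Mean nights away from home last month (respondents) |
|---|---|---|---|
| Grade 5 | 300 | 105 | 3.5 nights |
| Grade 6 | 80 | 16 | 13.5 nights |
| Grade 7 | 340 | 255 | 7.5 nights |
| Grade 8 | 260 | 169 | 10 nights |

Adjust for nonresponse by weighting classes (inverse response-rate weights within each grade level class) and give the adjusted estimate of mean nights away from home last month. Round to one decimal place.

Class response rates: Grade 5 105/300 = 35%, Grade 6 16/80 = 20%, Grade 7 255/340 = 75%, Grade 8 169/260 = 65%.
Weighting each respondent by the inverse class response rate inflates each class back to its sampled size, so the class weight is n_sampled:
  Grade 5: 300 × 3.5 = 1050
  Grade 6: 80 × 13.5 = 1080
  Grade 7: 340 × 7.5 = 2550
  Grade 8: 260 × 10 = 2600
Adjusted estimate = 7280 / 980 = 7.42857 → 7.4.

7.4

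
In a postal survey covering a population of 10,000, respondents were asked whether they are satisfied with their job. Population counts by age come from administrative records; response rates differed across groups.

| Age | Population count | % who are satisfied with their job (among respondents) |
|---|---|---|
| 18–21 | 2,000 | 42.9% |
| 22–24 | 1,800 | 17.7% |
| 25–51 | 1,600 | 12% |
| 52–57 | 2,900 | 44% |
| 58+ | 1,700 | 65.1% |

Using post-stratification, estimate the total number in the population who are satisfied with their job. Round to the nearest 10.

3,750

Apply each group's respondent rate to its population count:
  18–21: 2,000 × 42.9% = 858
  22–24: 1,800 × 17.7% = 318.6
  25–51: 1,600 × 12% = 192
  52–57: 2,900 × 44% = 1276
  58+: 1,700 × 65.1% = 1106.7
Estimated total = 3751.3 → 3,750.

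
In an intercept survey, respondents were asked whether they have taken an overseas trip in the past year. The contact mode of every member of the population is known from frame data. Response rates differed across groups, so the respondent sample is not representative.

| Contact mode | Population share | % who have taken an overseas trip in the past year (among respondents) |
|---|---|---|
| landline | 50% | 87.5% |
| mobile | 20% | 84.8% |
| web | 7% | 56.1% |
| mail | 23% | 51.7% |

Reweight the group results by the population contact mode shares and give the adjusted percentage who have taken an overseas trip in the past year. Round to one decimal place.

Each cell contributes population-share × respondent value:
  landline: 0.5 × 87.5 = 43.75
  mobile: 0.2 × 84.8 = 16.96
  web: 0.07 × 56.1 = 3.927
  mail: 0.23 × 51.7 = 11.891
Post-stratified estimate = 76.528 → 76.5%.

76.5%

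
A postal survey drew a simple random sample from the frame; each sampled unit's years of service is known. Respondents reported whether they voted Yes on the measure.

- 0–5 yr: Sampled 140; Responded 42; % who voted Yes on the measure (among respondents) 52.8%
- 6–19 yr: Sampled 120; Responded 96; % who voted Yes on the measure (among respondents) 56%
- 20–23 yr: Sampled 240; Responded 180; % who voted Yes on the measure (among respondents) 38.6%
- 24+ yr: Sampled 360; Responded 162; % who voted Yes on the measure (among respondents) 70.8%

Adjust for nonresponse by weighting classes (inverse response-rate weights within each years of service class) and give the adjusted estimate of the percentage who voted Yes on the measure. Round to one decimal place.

Response rates by class: 0–5 yr 42/140 = 30%, 6–19 yr 96/120 = 80%, 20–23 yr 180/240 = 75%, 24+ yr 162/360 = 45%.
Inverse-response-rate weighting restores each class to its sampled count, so class totals weight by n_sampled:
  0–5 yr: 140 × 52.8 = 7392
  6–19 yr: 120 × 56 = 6720
  20–23 yr: 240 × 38.6 = 9264
  24+ yr: 360 × 70.8 = 25,488
Adjusted estimate = 48,864 / 860 = 56.8186 → 56.8%.

56.8%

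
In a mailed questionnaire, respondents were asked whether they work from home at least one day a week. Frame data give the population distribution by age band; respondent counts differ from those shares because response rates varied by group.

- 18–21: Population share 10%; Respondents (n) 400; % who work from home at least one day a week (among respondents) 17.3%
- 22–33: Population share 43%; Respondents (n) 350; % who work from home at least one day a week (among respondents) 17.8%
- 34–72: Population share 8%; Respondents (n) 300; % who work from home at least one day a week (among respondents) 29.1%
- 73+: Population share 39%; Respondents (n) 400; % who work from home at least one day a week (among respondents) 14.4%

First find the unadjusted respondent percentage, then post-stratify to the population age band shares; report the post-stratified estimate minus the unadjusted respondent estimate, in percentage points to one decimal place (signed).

Without adjustment, the pooled respondent share is:
  (400/1450)×17.3 + (350/1450)×17.8 + (300/1450)×29.1 + (400/1450)×14.4 = 19.0621%
Post-stratifying to population shares instead:
  0.1×17.3 + 0.43×17.8 + 0.08×29.1 + 0.39×14.4 = 17.328%
Difference = 17.328 − 19.0621 = -1.7341 pp.

-1.7 percentage points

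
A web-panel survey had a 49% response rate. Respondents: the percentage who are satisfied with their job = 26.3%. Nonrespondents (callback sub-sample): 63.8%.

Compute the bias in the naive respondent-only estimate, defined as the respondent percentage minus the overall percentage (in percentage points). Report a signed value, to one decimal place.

Nonresponse fraction = 1 − 0.49 = 0.51.
Bias = (nonresponse fraction) × (respondent percentage − nonrespondent percentage)
     = 0.51 × (26.3 − 63.8) = 0.51 × -37.5 = -19.125.

-19.1 percentage points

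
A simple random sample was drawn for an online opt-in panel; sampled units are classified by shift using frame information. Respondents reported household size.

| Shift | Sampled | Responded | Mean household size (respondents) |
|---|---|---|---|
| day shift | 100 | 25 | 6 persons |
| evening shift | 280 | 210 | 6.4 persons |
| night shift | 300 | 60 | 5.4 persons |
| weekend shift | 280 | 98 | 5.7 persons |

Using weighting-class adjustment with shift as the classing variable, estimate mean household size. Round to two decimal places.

5.84

Class response rates: day shift 25/100 = 25%, evening shift 210/280 = 75%, night shift 60/300 = 20%, weekend shift 98/280 = 35%.
Each respondent's weight = sampled/responded in their class; summing within a class gives n_sampled, so:
  day shift: 100 × 6 = 600
  evening shift: 280 × 6.4 = 1792
  night shift: 300 × 5.4 = 1620
  weekend shift: 280 × 5.7 = 1596
Adjusted estimate = 5608 / 960 = 5.84167 → 5.84.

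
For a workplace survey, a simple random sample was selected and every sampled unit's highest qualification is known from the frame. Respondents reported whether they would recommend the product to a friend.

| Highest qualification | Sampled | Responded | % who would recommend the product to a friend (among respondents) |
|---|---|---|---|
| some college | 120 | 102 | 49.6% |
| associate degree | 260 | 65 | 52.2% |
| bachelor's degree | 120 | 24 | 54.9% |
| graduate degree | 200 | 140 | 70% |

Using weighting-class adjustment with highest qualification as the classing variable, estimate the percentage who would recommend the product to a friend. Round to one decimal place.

Response rates by class: some college 102/120 = 85%, associate degree 65/260 = 25%, bachelor's degree 24/120 = 20%, graduate degree 140/200 = 70%.
Weighting each respondent by the inverse class response rate inflates each class back to its sampled size, so the class weight is n_sampled:
  some college: 120 × 49.6 = 5952
  associate degree: 260 × 52.2 = 13,572
  bachelor's degree: 120 × 54.9 = 6588
  graduate degree: 200 × 70 = 14,000
Adjusted estimate = 40,112 / 700 = 57.3029 → 57.3%.

57.3%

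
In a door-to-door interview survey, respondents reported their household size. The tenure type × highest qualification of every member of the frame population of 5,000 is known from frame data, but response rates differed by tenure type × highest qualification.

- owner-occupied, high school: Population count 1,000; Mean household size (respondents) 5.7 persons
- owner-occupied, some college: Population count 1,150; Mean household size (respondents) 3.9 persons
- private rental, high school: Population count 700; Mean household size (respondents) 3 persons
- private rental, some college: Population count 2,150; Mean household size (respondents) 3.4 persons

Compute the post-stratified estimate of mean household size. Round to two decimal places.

3.92

Weight each group's respondent value by its population share:
  owner-occupied, high school: (1,000/5,000) × 5.7 = 1.14
  owner-occupied, some college: (1,150/5,000) × 3.9 = 0.897
  private rental, high school: (700/5,000) × 3 = 0.42
  private rental, some college: (2,150/5,000) × 3.4 = 1.462
Post-stratified estimate = 3.919 → 3.92.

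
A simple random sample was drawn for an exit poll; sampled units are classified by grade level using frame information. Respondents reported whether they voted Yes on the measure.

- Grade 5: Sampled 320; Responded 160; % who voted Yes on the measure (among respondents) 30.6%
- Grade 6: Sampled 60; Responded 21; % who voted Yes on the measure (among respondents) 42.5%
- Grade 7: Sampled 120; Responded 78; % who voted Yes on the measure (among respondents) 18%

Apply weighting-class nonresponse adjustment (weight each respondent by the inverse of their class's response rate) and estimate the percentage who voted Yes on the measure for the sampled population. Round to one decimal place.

Response rates by class: Grade 5 160/320 = 50%, Grade 6 21/60 = 35%, Grade 7 78/120 = 65%.
Each respondent's weight = sampled/responded in their class; summing within a class gives n_sampled, so:
  Grade 5: 320 × 30.6 = 9792
  Grade 6: 60 × 42.5 = 2550
  Grade 7: 120 × 18 = 2160
Adjusted estimate = 14,502 / 500 = 29.004 → 29.0%.

29.0%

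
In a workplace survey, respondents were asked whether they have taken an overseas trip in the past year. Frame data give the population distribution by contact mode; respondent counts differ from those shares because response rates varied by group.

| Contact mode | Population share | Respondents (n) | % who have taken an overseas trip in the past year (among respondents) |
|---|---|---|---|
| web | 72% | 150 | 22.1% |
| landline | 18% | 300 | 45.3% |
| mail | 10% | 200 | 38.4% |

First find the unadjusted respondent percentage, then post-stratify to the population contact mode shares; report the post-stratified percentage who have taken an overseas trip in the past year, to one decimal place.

Unadjusted (pooled respondent) estimate weights by respondent counts:
  (150/650)×22.1 + (300/650)×45.3 + (200/650)×38.4 = 37.8231%
Post-stratifying to population shares instead:
  0.72×22.1 + 0.18×45.3 + 0.1×38.4 = 27.906%

27.9%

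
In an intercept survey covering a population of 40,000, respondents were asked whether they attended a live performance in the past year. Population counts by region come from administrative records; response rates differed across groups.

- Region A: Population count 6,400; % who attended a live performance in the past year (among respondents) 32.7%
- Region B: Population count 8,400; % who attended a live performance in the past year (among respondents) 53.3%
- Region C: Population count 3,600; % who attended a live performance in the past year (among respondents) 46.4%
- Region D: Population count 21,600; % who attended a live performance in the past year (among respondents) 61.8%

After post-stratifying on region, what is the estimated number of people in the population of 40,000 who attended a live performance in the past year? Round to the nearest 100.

Each cell contributes its population count × the respondent rate:
  Region A: 6,400 × 32.7% = 2092.8
  Region B: 8,400 × 53.3% = 4477.2
  Region C: 3,600 × 46.4% = 1670.4
  Region D: 21,600 × 61.8% = 13348.8
Estimated total = 21589.2 → 21,600.

21,600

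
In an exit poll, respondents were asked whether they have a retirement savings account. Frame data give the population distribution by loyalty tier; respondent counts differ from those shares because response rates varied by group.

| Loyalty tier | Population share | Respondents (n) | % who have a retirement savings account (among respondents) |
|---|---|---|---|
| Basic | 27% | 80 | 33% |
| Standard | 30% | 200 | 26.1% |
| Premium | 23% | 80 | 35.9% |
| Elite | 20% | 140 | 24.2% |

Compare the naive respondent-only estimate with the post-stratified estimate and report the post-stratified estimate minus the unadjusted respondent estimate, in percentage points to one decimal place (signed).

+1.6 percentage points

Naive respondent-only estimate (weights = respondent counts):
  (80/500)×33 + (200/500)×26.1 + (80/500)×35.9 + (140/500)×24.2 = 28.24%
Post-stratified estimate weights by population shares:
  0.27×33 + 0.3×26.1 + 0.23×35.9 + 0.2×24.2 = 29.837%
Difference = 29.837 − 28.24 = 1.597 pp.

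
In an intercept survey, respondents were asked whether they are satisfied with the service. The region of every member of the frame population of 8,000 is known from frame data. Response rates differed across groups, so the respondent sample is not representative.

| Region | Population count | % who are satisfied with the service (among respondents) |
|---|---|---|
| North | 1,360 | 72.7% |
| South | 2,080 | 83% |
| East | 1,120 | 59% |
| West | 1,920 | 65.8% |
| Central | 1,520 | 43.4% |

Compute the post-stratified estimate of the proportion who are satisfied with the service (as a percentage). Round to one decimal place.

Each cell contributes population-share × respondent value:
  North: (1,360/8,000) × 72.7 = 12.359
  South: (2,080/8,000) × 83 = 21.58
  East: (1,120/8,000) × 59 = 8.26
  West: (1,920/8,000) × 65.8 = 15.792
  Central: (1,520/8,000) × 43.4 = 8.246
Post-stratified estimate = 66.237 → 66.2%.

66.2%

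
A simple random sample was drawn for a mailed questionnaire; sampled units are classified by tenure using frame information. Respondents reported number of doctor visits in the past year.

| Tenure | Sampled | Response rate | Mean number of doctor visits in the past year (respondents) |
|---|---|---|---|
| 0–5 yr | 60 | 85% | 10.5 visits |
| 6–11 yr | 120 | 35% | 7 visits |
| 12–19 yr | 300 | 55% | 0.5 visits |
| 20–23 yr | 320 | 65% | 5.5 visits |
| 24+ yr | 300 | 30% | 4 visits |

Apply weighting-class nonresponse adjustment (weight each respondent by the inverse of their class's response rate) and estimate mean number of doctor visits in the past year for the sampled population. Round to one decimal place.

4.2

Weighting each respondent by the inverse class response rate inflates each class back to its sampled size, so the class weight is n_sampled:
  0–5 yr: 60 × 10.5 = 630
  6–11 yr: 120 × 7 = 840
  12–19 yr: 300 × 0.5 = 150
  20–23 yr: 320 × 5.5 = 1760
  24+ yr: 300 × 4 = 1200
Adjusted estimate = 4580 / 1,100 = 4.16364 → 4.2.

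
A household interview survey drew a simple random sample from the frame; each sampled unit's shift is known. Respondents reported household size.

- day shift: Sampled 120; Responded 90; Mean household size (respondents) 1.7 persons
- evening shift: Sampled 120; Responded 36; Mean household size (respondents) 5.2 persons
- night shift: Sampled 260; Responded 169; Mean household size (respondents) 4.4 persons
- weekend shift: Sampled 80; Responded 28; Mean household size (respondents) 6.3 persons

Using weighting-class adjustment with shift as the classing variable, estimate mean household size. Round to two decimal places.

Class response rates: day shift 90/120 = 75%, evening shift 36/120 = 30%, night shift 169/260 = 65%, weekend shift 28/80 = 35%.
Each respondent's weight = sampled/responded in their class; summing within a class gives n_sampled, so:
  day shift: 120 × 1.7 = 204
  evening shift: 120 × 5.2 = 624
  night shift: 260 × 4.4 = 1144
  weekend shift: 80 × 6.3 = 504
Adjusted estimate = 2476 / 580 = 4.26897 → 4.27.

4.27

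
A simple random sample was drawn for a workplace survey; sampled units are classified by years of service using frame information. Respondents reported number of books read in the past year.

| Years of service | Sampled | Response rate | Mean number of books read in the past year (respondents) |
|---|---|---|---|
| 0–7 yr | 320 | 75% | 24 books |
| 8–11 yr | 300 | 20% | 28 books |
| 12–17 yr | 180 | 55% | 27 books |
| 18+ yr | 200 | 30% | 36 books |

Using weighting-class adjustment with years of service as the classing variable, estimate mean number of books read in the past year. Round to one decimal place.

Each respondent's weight = sampled/responded in their class; summing within a class gives n_sampled, so:
  0–7 yr: 320 × 24 = 7680
  8–11 yr: 300 × 28 = 8400
  12–17 yr: 180 × 27 = 4860
  18+ yr: 200 × 36 = 7200
Adjusted estimate = 28,140 / 1,000 = 28.14 → 28.1.

28.1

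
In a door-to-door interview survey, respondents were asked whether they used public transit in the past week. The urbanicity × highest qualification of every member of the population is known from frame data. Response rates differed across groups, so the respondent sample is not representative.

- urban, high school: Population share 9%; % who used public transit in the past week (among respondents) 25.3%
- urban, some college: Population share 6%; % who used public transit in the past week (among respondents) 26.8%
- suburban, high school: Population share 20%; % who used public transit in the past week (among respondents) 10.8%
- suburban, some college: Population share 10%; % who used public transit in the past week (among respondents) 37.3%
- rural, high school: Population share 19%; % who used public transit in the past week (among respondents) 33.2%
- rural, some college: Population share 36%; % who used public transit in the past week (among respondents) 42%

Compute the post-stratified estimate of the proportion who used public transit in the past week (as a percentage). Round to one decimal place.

Each cell contributes population-share × respondent value:
  urban, high school: 0.09 × 25.3 = 2.277
  urban, some college: 0.06 × 26.8 = 1.608
  suburban, high school: 0.2 × 10.8 = 2.16
  suburban, some college: 0.1 × 37.3 = 3.73
  rural, high school: 0.19 × 33.2 = 6.308
  rural, some college: 0.36 × 42 = 15.12
Post-stratified estimate = 31.203 → 31.2%.

31.2%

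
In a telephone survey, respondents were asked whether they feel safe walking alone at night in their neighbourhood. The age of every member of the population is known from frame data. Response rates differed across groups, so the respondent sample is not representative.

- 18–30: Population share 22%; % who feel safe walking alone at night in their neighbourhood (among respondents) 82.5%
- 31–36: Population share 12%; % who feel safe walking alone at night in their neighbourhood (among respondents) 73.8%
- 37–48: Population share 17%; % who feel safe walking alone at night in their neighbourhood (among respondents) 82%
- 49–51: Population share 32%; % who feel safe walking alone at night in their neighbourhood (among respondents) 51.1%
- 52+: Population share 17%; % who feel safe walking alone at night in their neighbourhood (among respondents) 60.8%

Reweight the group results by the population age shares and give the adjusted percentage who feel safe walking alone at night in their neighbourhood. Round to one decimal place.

67.6%

Weight each group's respondent value by its population share:
  18–30: 0.22 × 82.5 = 18.15
  31–36: 0.12 × 73.8 = 8.856
  37–48: 0.17 × 82 = 13.94
  49–51: 0.32 × 51.1 = 16.352
  52+: 0.17 × 60.8 = 10.336
Post-stratified estimate = 67.634 → 67.6%.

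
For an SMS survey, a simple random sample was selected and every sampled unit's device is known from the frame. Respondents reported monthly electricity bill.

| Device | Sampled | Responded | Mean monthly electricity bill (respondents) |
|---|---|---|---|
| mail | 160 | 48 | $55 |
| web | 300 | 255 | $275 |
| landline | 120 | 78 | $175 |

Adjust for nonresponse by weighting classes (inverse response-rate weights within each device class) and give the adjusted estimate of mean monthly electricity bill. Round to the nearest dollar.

$194

Class response rates: mail 48/160 = 30%, web 255/300 = 85%, landline 78/120 = 65%.
Weighting each respondent by the inverse class response rate inflates each class back to its sampled size, so the class weight is n_sampled:
  mail: 160 × 55 = 8800
  web: 300 × 275 = 82,500
  landline: 120 × 175 = 21,000
Adjusted estimate = 112,300 / 580 = 193.621 → $194.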